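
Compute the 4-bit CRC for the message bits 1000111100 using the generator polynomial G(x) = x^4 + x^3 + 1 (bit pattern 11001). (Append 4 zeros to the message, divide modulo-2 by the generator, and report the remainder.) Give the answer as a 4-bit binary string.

Append 4 zeros: 10001111000000. Divide by 11001 (XOR where the leading bit is 1):
  pos 0: 10001 XOR 11001 = 01000
  pos 1: 10001 XOR 11001 = 01000
  pos 2: 10001 XOR 11001 = 01000
  pos 3: 10001 XOR 11001 = 01000
  pos 4: 10000 XOR 11001 = 01001
  pos 5: 10010 XOR 11001 = 01011
  pos 6: 10110 XOR 11001 = 01111
  pos 7: 11110 XOR 11001 = 00111
  pos 9: 11100 XOR 11001 = 00101
Remainder (last 4 bits) = 0101. This is the CRC / FCS.

0101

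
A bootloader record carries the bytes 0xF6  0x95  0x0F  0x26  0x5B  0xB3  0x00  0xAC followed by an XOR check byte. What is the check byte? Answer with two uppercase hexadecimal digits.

0E

XOR the bytes together:
  start with 0xF6
  0xF6 ⊕ 0x95 = 0x63
  0x63 ⊕ 0x0F = 0x6C
  0x6C ⊕ 0x26 = 0x4A
  0x4A ⊕ 0x5B = 0x11
  0x11 ⊕ 0xB3 = 0xA2
  0xA2 ⊕ 0x00 = 0xA2
  0xA2 ⊕ 0xAC = 0x0E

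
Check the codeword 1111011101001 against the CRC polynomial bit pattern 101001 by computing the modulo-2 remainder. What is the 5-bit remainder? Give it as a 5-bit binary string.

00000

Modulo-2 division of 1111011101001 by 101001:
  pos 0: 111101 XOR 101001 = 010100
  pos 1: 101001 XOR 101001 = 000000
  pos 7: 101001 XOR 101001 = 000000
Remainder = 00000 (zero — the frame passes the CRC check).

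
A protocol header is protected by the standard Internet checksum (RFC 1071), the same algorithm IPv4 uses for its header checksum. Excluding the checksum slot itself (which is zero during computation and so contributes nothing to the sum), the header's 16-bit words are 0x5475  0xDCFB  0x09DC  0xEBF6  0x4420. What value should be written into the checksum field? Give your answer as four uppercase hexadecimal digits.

949B

One's-complement addition (fold any carry out of bit 15 back into bit 0):
  0x5475 + 0xDCFB = 0x13170 → wrap carry → 0x3171
  0x3171 + 0x09DC = 0x03B4D
  0x3B4D + 0xEBF6 = 0x12743 → wrap carry → 0x2744
  0x2744 + 0x4420 = 0x06B64
One's-complement sum = 0x6B64.
Checksum = ~0x6B64 & 0xFFFF = 0x949B.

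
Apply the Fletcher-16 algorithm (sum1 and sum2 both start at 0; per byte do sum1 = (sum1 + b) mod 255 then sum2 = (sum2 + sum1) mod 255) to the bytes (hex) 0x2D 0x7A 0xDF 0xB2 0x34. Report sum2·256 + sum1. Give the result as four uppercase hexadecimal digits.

056E

Running sums (mod 255):
  after byte 0 (0x2D): sum1=45, sum2=45
  after byte 1 (0x7A): sum1=167, sum2=212
  after byte 2 (0xDF): sum1=135, sum2=92
  after byte 3 (0xB2): sum1=58, sum2=150
  after byte 4 (0x34): sum1=110, sum2=5
Checksum = sum2·256 + sum1 = 5·256 + 110 = 1390 = 0x056E.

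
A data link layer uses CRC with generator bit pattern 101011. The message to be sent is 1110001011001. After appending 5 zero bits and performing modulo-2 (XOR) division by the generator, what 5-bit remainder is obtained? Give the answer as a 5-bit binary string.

Append 5 zeros: 111000101100100000. Divide by 101011 (XOR where the leading bit is 1):
  pos 0: 111000 XOR 101011 = 010011
  pos 1: 100111 XOR 101011 = 001100
  pos 3: 110001 XOR 101011 = 011010
  pos 4: 110101 XOR 101011 = 011110
  pos 5: 111100 XOR 101011 = 010111
  pos 6: 101110 XOR 101011 = 000101
  pos 9: 101100 XOR 101011 = 000111
  pos 12: 111000 XOR 101011 = 010011
Remainder (last 5 bits) = 10011. This is the CRC / FCS.

10011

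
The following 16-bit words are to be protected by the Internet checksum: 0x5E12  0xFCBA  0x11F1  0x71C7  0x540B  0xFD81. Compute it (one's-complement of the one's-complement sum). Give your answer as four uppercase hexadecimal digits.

CFEC

One's-complement addition (fold any carry out of bit 15 back into bit 0):
  0x5E12 + 0xFCBA = 0x15ACC → wrap carry → 0x5ACD
  0x5ACD + 0x11F1 = 0x06CBE
  0x6CBE + 0x71C7 = 0x0DE85
  0xDE85 + 0x540B = 0x13290 → wrap carry → 0x3291
  0x3291 + 0xFD81 = 0x13012 → wrap carry → 0x3013
One's-complement sum = 0x3013.
Checksum = ~0x3013 & 0xFFFF = 0xCFEC.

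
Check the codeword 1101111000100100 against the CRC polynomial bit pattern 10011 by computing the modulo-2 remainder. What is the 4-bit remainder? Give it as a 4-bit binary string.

0110

Modulo-2 division of 1101111000100100 by 10011:
  pos 0: 11011 XOR 10011 = 01000
  pos 1: 10001 XOR 10011 = 00010
  pos 4: 10100 XOR 10011 = 00111
  pos 6: 11101 XOR 10011 = 01110
  pos 7: 11100 XOR 10011 = 01111
  pos 8: 11110 XOR 10011 = 01101
  pos 9: 11011 XOR 10011 = 01000
  pos 10: 10000 XOR 10011 = 00011
Remainder = 0110 (nonzero — an error is detected).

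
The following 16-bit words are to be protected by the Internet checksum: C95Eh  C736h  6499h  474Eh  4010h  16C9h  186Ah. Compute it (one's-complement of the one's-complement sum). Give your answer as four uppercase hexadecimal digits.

543F

One's-complement addition (fold any carry out of bit 15 back into bit 0):
  0xC95E + 0xC736 = 0x19094 → wrap carry → 0x9095
  0x9095 + 0x6499 = 0x0F52E
  0xF52E + 0x474E = 0x13C7C → wrap carry → 0x3C7D
  0x3C7D + 0x4010 = 0x07C8D
  0x7C8D + 0x16C9 = 0x09356
  0x9356 + 0x186A = 0x0ABC0
One's-complement sum = 0xABC0.
Checksum = ~0xABC0 & 0xFFFF = 0x543F.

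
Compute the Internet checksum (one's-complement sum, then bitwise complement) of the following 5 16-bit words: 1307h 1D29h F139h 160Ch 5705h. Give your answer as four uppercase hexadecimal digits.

One's-complement addition (fold any carry out of bit 15 back into bit 0):
  0x1307 + 0x1D29 = 0x03030
  0x3030 + 0xF139 = 0x12169 → wrap carry → 0x216A
  0x216A + 0x160C = 0x03776
  0x3776 + 0x5705 = 0x08E7B
One's-complement sum = 0x8E7B.
Checksum = ~0x8E7B & 0xFFFF = 0x7184.

7184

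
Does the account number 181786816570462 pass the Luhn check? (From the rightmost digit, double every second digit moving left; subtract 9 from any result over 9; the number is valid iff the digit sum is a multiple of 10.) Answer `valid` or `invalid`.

From the right, keep odd positions and double even positions (subtract 9 from any doubled value over 9):
  doubled (positions 2,4,...): 3 0 1 2 3 5 7 → sum 21
  kept (positions 1,3,...): 2 4 7 6 8 8 1 1 → sum 37
Total = 58.
58 mod 10 = 8, so the number is invalid.

invalid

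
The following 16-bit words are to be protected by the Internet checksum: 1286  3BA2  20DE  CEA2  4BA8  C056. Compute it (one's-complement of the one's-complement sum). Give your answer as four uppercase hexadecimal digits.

B657

One's-complement addition (fold any carry out of bit 15 back into bit 0):
  0x1286 + 0x3BA2 = 0x04E28
  0x4E28 + 0x20DE = 0x06F06
  0x6F06 + 0xCEA2 = 0x13DA8 → wrap carry → 0x3DA9
  0x3DA9 + 0x4BA8 = 0x08951
  0x8951 + 0xC056 = 0x149A7 → wrap carry → 0x49A8
One's-complement sum = 0x49A8.
Checksum = ~0x49A8 & 0xFFFF = 0xB657.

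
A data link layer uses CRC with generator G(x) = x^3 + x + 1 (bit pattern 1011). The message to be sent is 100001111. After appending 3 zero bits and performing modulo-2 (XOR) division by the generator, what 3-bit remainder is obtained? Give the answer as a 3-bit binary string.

Append 3 zeros: 100001111000. Divide by 1011 (XOR where the leading bit is 1):
  pos 0: 1000 XOR 1011 = 0011
  pos 2: 1101 XOR 1011 = 0110
  pos 3: 1101 XOR 1011 = 0110
  pos 4: 1101 XOR 1011 = 0110
  pos 5: 1101 XOR 1011 = 0110
  pos 6: 1100 XOR 1011 = 0111
  pos 7: 1110 XOR 1011 = 0101
  pos 8: 1010 XOR 1011 = 0001
Remainder (last 3 bits) = 001. This is the CRC / FCS.

001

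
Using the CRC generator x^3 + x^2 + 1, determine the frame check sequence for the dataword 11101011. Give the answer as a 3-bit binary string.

Append 3 zeros: 11101011000. Divide by 1101 (XOR where the leading bit is 1):
  pos 0: 1110 XOR 1101 = 0011
  pos 2: 1110 XOR 1101 = 0011
  pos 4: 1111 XOR 1101 = 0010
  pos 6: 1000 XOR 1101 = 0101
  pos 7: 1010 XOR 1101 = 0111
Remainder (last 3 bits) = 111. This is the CRC / FCS.

111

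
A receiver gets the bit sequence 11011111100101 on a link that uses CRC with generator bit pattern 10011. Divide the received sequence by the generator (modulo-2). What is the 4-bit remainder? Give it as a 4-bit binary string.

1110

Modulo-2 division of 11011111100101 by 10011:
  pos 0: 11011 XOR 10011 = 01000
  pos 1: 10001 XOR 10011 = 00010
  pos 4: 10111 XOR 10011 = 00100
  pos 6: 10000 XOR 10011 = 00011
  pos 9: 11101 XOR 10011 = 01110
Remainder = 1110 (nonzero — an error is detected).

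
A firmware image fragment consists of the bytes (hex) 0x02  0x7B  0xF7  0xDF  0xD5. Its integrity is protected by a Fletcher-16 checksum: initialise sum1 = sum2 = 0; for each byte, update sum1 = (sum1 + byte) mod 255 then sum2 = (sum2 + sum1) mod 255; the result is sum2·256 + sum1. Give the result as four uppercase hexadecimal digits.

752B

Running sums (mod 255):
  after byte 0 (0x02): sum1=2, sum2=2
  after byte 1 (0x7B): sum1=125, sum2=127
  after byte 2 (0xF7): sum1=117, sum2=244
  after byte 3 (0xDF): sum1=85, sum2=74
  after byte 4 (0xD5): sum1=43, sum2=117
Checksum = sum2·256 + sum1 = 117·256 + 43 = 29995 = 0x752B.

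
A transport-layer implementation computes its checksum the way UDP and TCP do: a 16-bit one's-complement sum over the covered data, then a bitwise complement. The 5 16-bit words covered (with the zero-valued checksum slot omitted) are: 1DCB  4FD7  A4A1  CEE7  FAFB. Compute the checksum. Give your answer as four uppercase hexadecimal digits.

23D8

One's-complement addition (fold any carry out of bit 15 back into bit 0):
  0x1DCB + 0x4FD7 = 0x06DA2
  0x6DA2 + 0xA4A1 = 0x11243 → wrap carry → 0x1244
  0x1244 + 0xCEE7 = 0x0E12B
  0xE12B + 0xFAFB = 0x1DC26 → wrap carry → 0xDC27
One's-complement sum = 0xDC27.
Checksum = ~0xDC27 & 0xFFFF = 0x23D8.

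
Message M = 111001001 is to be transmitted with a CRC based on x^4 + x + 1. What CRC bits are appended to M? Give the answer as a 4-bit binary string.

Append 4 zeros: 1110010010000. Divide by 10011 (XOR where the leading bit is 1):
  pos 0: 11100 XOR 10011 = 01111
  pos 1: 11111 XOR 10011 = 01100
  pos 2: 11000 XOR 10011 = 01011
  pos 3: 10110 XOR 10011 = 00101
  pos 5: 10110 XOR 10011 = 00101
  pos 7: 10100 XOR 10011 = 00111
Remainder (last 4 bits) = 1110. This is the CRC / FCS.

1110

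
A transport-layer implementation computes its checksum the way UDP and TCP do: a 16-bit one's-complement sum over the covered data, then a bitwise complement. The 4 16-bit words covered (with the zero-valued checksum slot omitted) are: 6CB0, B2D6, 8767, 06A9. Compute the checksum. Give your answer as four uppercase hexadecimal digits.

5268

One's-complement addition (fold any carry out of bit 15 back into bit 0):
  0x6CB0 + 0xB2D6 = 0x11F86 → wrap carry → 0x1F87
  0x1F87 + 0x8767 = 0x0A6EE
  0xA6EE + 0x06A9 = 0x0AD97
One's-complement sum = 0xAD97.
Checksum = ~0xAD97 & 0xFFFF = 0x5268.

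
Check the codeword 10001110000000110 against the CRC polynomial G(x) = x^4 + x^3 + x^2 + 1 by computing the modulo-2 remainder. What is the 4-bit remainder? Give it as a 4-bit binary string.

Modulo-2 division of 10001110000000110 by 11101:
  pos 0: 10001 XOR 11101 = 01100
  pos 1: 11001 XOR 11101 = 00100
  pos 3: 10010 XOR 11101 = 01111
  pos 4: 11110 XOR 11101 = 00011
  pos 7: 11000 XOR 11101 = 00101
  pos 9: 10100 XOR 11101 = 01001
  pos 10: 10011 XOR 11101 = 01110
  pos 11: 11101 XOR 11101 = 00000
Remainder = 0000 (zero — the frame passes the CRC check).

0000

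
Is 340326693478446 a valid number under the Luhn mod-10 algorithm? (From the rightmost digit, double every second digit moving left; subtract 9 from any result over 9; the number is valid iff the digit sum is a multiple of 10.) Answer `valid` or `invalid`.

From the right, keep odd positions and double even positions (subtract 9 from any doubled value over 9):
  doubled (positions 2,4,...): 8 7 8 9 3 6 8 → sum 49
  kept (positions 1,3,...): 6 4 7 3 6 2 0 3 → sum 31
Total = 80.
80 mod 10 = 0, so the number is valid.

valid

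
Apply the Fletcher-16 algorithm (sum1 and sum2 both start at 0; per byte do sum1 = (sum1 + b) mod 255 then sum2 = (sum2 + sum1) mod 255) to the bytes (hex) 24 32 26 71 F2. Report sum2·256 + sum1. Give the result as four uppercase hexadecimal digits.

Running sums (mod 255):
  after byte 0 (24): sum1=36, sum2=36
  after byte 1 (32): sum1=86, sum2=122
  after byte 2 (26): sum1=124, sum2=246
  after byte 3 (71): sum1=237, sum2=228
  after byte 4 (F2): sum1=224, sum2=197
Checksum = sum2·256 + sum1 = 197·256 + 224 = 50656 = 0xC5E0.

C5E0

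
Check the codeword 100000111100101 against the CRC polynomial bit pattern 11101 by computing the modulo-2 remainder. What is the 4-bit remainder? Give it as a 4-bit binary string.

Modulo-2 division of 100000111100101 by 11101:
  pos 0: 10000 XOR 11101 = 01101
  pos 1: 11010 XOR 11101 = 00111
  pos 3: 11111 XOR 11101 = 00010
  pos 6: 10110 XOR 11101 = 01011
  pos 7: 10110 XOR 11101 = 01011
  pos 8: 10111 XOR 11101 = 01010
  pos 9: 10100 XOR 11101 = 01001
  pos 10: 10011 XOR 11101 = 01110
Remainder = 1110 (nonzero — an error is detected).

1110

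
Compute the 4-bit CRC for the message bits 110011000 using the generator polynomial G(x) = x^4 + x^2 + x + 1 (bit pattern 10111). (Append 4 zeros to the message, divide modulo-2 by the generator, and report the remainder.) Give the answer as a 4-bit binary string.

1010

Append 4 zeros: 1100110000000. Divide by 10111 (XOR where the leading bit is 1):
  pos 0: 11001 XOR 10111 = 01110
  pos 1: 11101 XOR 10111 = 01010
  pos 2: 10100 XOR 10111 = 00011
  pos 5: 11000 XOR 10111 = 01111
  pos 6: 11110 XOR 10111 = 01001
  pos 7: 10010 XOR 10111 = 00101
Remainder (last 4 bits) = 1010. This is the CRC / FCS.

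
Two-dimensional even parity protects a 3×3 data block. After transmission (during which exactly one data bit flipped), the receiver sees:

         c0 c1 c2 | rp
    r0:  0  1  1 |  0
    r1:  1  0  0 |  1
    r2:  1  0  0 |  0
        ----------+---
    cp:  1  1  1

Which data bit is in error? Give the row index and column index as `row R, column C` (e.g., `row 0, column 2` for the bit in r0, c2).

Recompute each row's even parity and compare to rp:
  r0: data parity 0, sent rp 0 → ok
  r1: data parity 1, sent rp 1 → ok
  r2: data parity 1, sent rp 0 → mismatch
Recompute each column's even parity and compare to cp:
  c0: data parity 0, sent cp 1 → mismatch
  c1: data parity 1, sent cp 1 → ok
  c2: data parity 1, sent cp 1 → ok
Exactly one row (r2) and one column (c0) fail → the flipped bit is at their intersection.

row 2, column 0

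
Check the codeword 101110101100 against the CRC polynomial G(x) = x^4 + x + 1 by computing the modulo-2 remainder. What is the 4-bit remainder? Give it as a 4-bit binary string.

Modulo-2 division of 101110101100 by 10011:
  pos 0: 10111 XOR 10011 = 00100
  pos 2: 10001 XOR 10011 = 00010
  pos 5: 10011 XOR 10011 = 00000
Remainder = 0000 (zero — the frame passes the CRC check).

0000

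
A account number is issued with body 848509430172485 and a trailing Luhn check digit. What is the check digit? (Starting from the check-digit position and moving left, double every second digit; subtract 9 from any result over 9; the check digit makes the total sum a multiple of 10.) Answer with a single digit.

Partial digits right→left: 5 8 4 2 7 1 0 3 4 9 0 5 8 4 8
Double every second digit counting from the check-digit position (so the 1st, 3rd, 5th, ... of the partial from the right).
  doubled (with −9 where >9): 1 8 5 0 8 0 7 7 → sum 36
  kept as-is: 8 2 1 3 9 5 4 → sum 32
Total = 36 + 32 = 68.
Check digit = (10 − (68 mod 10)) mod 10 = 2.

2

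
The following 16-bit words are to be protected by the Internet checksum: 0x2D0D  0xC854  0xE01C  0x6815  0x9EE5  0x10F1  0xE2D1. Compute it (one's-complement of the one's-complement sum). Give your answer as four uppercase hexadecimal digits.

One's-complement addition (fold any carry out of bit 15 back into bit 0):
  0x2D0D + 0xC854 = 0x0F561
  0xF561 + 0xE01C = 0x1D57D → wrap carry → 0xD57E
  0xD57E + 0x6815 = 0x13D93 → wrap carry → 0x3D94
  0x3D94 + 0x9EE5 = 0x0DC79
  0xDC79 + 0x10F1 = 0x0ED6A
  0xED6A + 0xE2D1 = 0x1D03B → wrap carry → 0xD03C
One's-complement sum = 0xD03C.
Checksum = ~0xD03C & 0xFFFF = 0x2FC3.

2FC3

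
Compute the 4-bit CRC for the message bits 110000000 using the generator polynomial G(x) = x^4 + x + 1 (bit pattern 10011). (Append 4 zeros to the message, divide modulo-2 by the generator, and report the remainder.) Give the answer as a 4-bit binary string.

Append 4 zeros: 1100000000000. Divide by 10011 (XOR where the leading bit is 1):
  pos 0: 11000 XOR 10011 = 01011
  pos 1: 10110 XOR 10011 = 00101
  pos 3: 10100 XOR 10011 = 00111
  pos 5: 11100 XOR 10011 = 01111
  pos 6: 11110 XOR 10011 = 01101
  pos 7: 11010 XOR 10011 = 01001
  pos 8: 10010 XOR 10011 = 00001
Remainder (last 4 bits) = 0001. This is the CRC / FCS.

0001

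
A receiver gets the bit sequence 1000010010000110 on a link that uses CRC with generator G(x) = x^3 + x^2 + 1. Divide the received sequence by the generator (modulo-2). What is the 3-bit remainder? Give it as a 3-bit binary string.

000

Modulo-2 division of 1000010010000110 by 1101:
  pos 0: 1000 XOR 1101 = 0101
  pos 1: 1010 XOR 1101 = 0111
  pos 2: 1111 XOR 1101 = 0010
  pos 4: 1000 XOR 1101 = 0101
  pos 5: 1011 XOR 1101 = 0110
  pos 6: 1100 XOR 1101 = 0001
  pos 9: 1000 XOR 1101 = 0101
  pos 10: 1011 XOR 1101 = 0110
  pos 11: 1101 XOR 1101 = 0000
Remainder = 000 (zero — the frame passes the CRC check).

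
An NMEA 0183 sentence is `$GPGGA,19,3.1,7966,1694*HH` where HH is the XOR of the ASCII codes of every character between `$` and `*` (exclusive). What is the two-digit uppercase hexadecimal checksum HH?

76

XOR the ASCII codes of the payload characters:
  'G' = 0x47 → acc = 0x47
  'P' = 0x50 → acc = 0x17
  'G' = 0x47 → acc = 0x50
  'G' = 0x47 → acc = 0x17
  'A' = 0x41 → acc = 0x56
  ',' = 0x2C → acc = 0x7A
  '1' = 0x31 → acc = 0x4B
  '9' = 0x39 → acc = 0x72
  ',' = 0x2C → acc = 0x5E
  '3' = 0x33 → acc = 0x6D
  '.' = 0x2E → acc = 0x43
  '1' = 0x31 → acc = 0x72
  ',' = 0x2C → acc = 0x5E
  '7' = 0x37 → acc = 0x69
  '9' = 0x39 → acc = 0x50
  '6' = 0x36 → acc = 0x66
  '6' = 0x36 → acc = 0x50
  ',' = 0x2C → acc = 0x7C
  '1' = 0x31 → acc = 0x4D
  '6' = 0x36 → acc = 0x7B
  '9' = 0x39 → acc = 0x42
  '4' = 0x34 → acc = 0x76
Checksum = 0x76.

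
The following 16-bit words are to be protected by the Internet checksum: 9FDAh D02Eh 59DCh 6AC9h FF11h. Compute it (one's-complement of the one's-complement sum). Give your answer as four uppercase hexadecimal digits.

CC3E

One's-complement addition (fold any carry out of bit 15 back into bit 0):
  0x9FDA + 0xD02E = 0x17008 → wrap carry → 0x7009
  0x7009 + 0x59DC = 0x0C9E5
  0xC9E5 + 0x6AC9 = 0x134AE → wrap carry → 0x34AF
  0x34AF + 0xFF11 = 0x133C0 → wrap carry → 0x33C1
One's-complement sum = 0x33C1.
Checksum = ~0x33C1 & 0xFFFF = 0xCC3E.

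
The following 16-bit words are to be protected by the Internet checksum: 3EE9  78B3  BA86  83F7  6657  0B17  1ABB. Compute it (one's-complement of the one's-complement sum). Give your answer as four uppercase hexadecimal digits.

7DBB

One's-complement addition (fold any carry out of bit 15 back into bit 0):
  0x3EE9 + 0x78B3 = 0x0B79C
  0xB79C + 0xBA86 = 0x17222 → wrap carry → 0x7223
  0x7223 + 0x83F7 = 0x0F61A
  0xF61A + 0x6657 = 0x15C71 → wrap carry → 0x5C72
  0x5C72 + 0x0B17 = 0x06789
  0x6789 + 0x1ABB = 0x08244
One's-complement sum = 0x8244.
Checksum = ~0x8244 & 0xFFFF = 0x7DBB.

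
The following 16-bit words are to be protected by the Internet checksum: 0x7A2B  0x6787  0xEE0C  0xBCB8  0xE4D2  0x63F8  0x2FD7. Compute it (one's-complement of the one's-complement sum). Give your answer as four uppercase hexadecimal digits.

FAE4

One's-complement addition (fold any carry out of bit 15 back into bit 0):
  0x7A2B + 0x6787 = 0x0E1B2
  0xE1B2 + 0xEE0C = 0x1CFBE → wrap carry → 0xCFBF
  0xCFBF + 0xBCB8 = 0x18C77 → wrap carry → 0x8C78
  0x8C78 + 0xE4D2 = 0x1714A → wrap carry → 0x714B
  0x714B + 0x63F8 = 0x0D543
  0xD543 + 0x2FD7 = 0x1051A → wrap carry → 0x051B
One's-complement sum = 0x051B.
Checksum = ~0x051B & 0xFFFF = 0xFAE4.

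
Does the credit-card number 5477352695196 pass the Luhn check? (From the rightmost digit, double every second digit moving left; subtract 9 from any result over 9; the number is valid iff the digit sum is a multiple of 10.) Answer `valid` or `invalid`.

valid

From the right, keep odd positions and double even positions (subtract 9 from any doubled value over 9):
  doubled (positions 2,4,...): 9 1 3 1 5 8 → sum 27
  kept (positions 1,3,...): 6 1 9 2 3 7 5 → sum 33
Total = 60.
60 mod 10 = 0, so the number is valid.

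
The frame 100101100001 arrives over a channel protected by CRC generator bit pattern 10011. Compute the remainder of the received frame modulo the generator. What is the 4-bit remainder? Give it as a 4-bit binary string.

Modulo-2 division of 100101100001 by 10011:
  pos 0: 10010 XOR 10011 = 00001
  pos 4: 11100 XOR 10011 = 01111
  pos 5: 11110 XOR 10011 = 01101
  pos 6: 11010 XOR 10011 = 01001
  pos 7: 10011 XOR 10011 = 00000
Remainder = 0000 (zero — the frame passes the CRC check).

0000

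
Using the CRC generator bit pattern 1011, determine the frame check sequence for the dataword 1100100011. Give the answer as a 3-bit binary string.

Append 3 zeros: 1100100011000. Divide by 1011 (XOR where the leading bit is 1):
  pos 0: 1100 XOR 1011 = 0111
  pos 1: 1111 XOR 1011 = 0100
  pos 2: 1000 XOR 1011 = 0011
  pos 4: 1100 XOR 1011 = 0111
  pos 5: 1111 XOR 1011 = 0100
  pos 6: 1001 XOR 1011 = 0010
  pos 8: 1000 XOR 1011 = 0011
Remainder (last 3 bits) = 110. This is the CRC / FCS.

110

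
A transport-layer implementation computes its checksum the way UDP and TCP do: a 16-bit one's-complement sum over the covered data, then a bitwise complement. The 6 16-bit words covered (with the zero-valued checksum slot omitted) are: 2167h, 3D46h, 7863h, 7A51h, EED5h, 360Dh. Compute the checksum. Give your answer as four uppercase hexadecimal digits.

89BA

One's-complement addition (fold any carry out of bit 15 back into bit 0):
  0x2167 + 0x3D46 = 0x05EAD
  0x5EAD + 0x7863 = 0x0D710
  0xD710 + 0x7A51 = 0x15161 → wrap carry → 0x5162
  0x5162 + 0xEED5 = 0x14037 → wrap carry → 0x4038
  0x4038 + 0x360D = 0x07645
One's-complement sum = 0x7645.
Checksum = ~0x7645 & 0xFFFF = 0x89BA.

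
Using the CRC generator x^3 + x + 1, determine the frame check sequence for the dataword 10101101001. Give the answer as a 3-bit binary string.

Append 3 zeros: 10101101001000. Divide by 1011 (XOR where the leading bit is 1):
  pos 0: 1010 XOR 1011 = 0001
  pos 3: 1110 XOR 1011 = 0101
  pos 4: 1011 XOR 1011 = 0000
  pos 10: 1000 XOR 1011 = 0011
Remainder (last 3 bits) = 011. This is the CRC / FCS.

011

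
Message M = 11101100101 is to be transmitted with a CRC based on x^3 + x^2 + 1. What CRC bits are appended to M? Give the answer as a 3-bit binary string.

010

Append 3 zeros: 11101100101000. Divide by 1101 (XOR where the leading bit is 1):
  pos 0: 1110 XOR 1101 = 0011
  pos 2: 1111 XOR 1101 = 0010
  pos 4: 1000 XOR 1101 = 0101
  pos 5: 1011 XOR 1101 = 0110
  pos 6: 1100 XOR 1101 = 0001
  pos 9: 1100 XOR 1101 = 0001
Remainder (last 3 bits) = 010. This is the CRC / FCS.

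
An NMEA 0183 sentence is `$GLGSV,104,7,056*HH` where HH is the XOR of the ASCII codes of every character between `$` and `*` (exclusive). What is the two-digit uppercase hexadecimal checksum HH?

XOR the ASCII codes of the payload characters:
  'G' = 0x47 → acc = 0x47
  'L' = 0x4C → acc = 0x0B
  'G' = 0x47 → acc = 0x4C
  'S' = 0x53 → acc = 0x1F
  'V' = 0x56 → acc = 0x49
  ',' = 0x2C → acc = 0x65
  '1' = 0x31 → acc = 0x54
  '0' = 0x30 → acc = 0x64
  '4' = 0x34 → acc = 0x50
  ',' = 0x2C → acc = 0x7C
  '7' = 0x37 → acc = 0x4B
  ',' = 0x2C → acc = 0x67
  '0' = 0x30 → acc = 0x57
  '5' = 0x35 → acc = 0x62
  '6' = 0x36 → acc = 0x54
Checksum = 0x54.

54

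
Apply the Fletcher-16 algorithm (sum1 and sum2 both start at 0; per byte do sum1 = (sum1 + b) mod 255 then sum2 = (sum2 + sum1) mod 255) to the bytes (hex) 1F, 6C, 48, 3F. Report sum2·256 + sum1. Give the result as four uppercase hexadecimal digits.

Running sums (mod 255):
  after byte 0 (1F): sum1=31, sum2=31
  after byte 1 (6C): sum1=139, sum2=170
  after byte 2 (48): sum1=211, sum2=126
  after byte 3 (3F): sum1=19, sum2=145
Checksum = sum2·256 + sum1 = 145·256 + 19 = 37139 = 0x9113.

9113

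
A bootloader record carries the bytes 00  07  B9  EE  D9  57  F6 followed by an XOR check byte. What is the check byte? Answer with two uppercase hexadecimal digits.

XOR the bytes together:
  start with 0x00
  0x00 ⊕ 0x07 = 0x07
  0x07 ⊕ 0xB9 = 0xBE
  0xBE ⊕ 0xEE = 0x50
  0x50 ⊕ 0xD9 = 0x89
  0x89 ⊕ 0x57 = 0xDE
  0xDE ⊕ 0xF6 = 0x28

28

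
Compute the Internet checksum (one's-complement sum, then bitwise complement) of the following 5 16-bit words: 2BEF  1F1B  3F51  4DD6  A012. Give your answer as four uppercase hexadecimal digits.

One's-complement addition (fold any carry out of bit 15 back into bit 0):
  0x2BEF + 0x1F1B = 0x04B0A
  0x4B0A + 0x3F51 = 0x08A5B
  0x8A5B + 0x4DD6 = 0x0D831
  0xD831 + 0xA012 = 0x17843 → wrap carry → 0x7844
One's-complement sum = 0x7844.
Checksum = ~0x7844 & 0xFFFF = 0x87BB.

87BB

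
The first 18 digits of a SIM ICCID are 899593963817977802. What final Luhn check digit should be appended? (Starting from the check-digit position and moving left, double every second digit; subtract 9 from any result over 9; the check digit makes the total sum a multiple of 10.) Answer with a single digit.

8

Partial digits right→left: 2 0 8 7 7 9 7 1 8 3 6 9 3 9 5 9 9 8
Double every second digit counting from the check-digit position (so the 1st, 3rd, 5th, ... of the partial from the right).
  doubled (with −9 where >9): 4 7 5 5 7 3 6 1 9 → sum 47
  kept as-is: 0 7 9 1 3 9 9 9 8 → sum 55
Total = 47 + 55 = 102.
Check digit = (10 − (102 mod 10)) mod 10 = 8.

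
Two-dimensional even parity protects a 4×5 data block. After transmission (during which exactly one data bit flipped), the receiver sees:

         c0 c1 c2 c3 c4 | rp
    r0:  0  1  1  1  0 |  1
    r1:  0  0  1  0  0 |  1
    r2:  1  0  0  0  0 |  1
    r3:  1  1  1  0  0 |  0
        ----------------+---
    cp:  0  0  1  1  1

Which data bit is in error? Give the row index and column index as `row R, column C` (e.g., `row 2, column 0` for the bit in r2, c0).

row 3, column 4

Recompute each row's even parity and compare to rp:
  r0: data parity 1, sent rp 1 → ok
  r1: data parity 1, sent rp 1 → ok
  r2: data parity 1, sent rp 1 → ok
  r3: data parity 1, sent rp 0 → mismatch
Recompute each column's even parity and compare to cp:
  c0: data parity 0, sent cp 0 → ok
  c1: data parity 0, sent cp 0 → ok
  c2: data parity 1, sent cp 1 → ok
  c3: data parity 1, sent cp 1 → ok
  c4: data parity 0, sent cp 1 → mismatch
Exactly one row (r3) and one column (c4) fail → the flipped bit is at their intersection.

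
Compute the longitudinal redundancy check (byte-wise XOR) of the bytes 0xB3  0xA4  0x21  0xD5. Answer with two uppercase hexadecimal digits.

E3

XOR the bytes together:
  start with 0xB3
  0xB3 ⊕ 0xA4 = 0x17
  0x17 ⊕ 0x21 = 0x36
  0x36 ⊕ 0xD5 = 0xE3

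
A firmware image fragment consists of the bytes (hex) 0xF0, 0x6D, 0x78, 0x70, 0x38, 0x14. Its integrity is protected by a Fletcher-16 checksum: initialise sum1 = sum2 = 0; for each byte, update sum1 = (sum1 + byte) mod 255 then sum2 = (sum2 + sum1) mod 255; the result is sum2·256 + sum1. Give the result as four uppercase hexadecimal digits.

Running sums (mod 255):
  after byte 0 (0xF0): sum1=240, sum2=240
  after byte 1 (0x6D): sum1=94, sum2=79
  after byte 2 (0x78): sum1=214, sum2=38
  after byte 3 (0x70): sum1=71, sum2=109
  after byte 4 (0x38): sum1=127, sum2=236
  after byte 5 (0x14): sum1=147, sum2=128
Checksum = sum2·256 + sum1 = 128·256 + 147 = 32915 = 0x8093.

8093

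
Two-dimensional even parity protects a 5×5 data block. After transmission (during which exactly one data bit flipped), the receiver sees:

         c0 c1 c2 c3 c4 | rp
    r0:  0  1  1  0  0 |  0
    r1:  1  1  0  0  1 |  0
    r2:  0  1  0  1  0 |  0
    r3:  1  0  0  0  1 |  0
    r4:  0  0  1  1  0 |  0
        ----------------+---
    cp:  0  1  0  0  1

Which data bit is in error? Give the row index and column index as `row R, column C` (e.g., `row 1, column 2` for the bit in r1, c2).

row 1, column 4

Recompute each row's even parity and compare to rp:
  r0: data parity 0, sent rp 0 → ok
  r1: data parity 1, sent rp 0 → mismatch
  r2: data parity 0, sent rp 0 → ok
  r3: data parity 0, sent rp 0 → ok
  r4: data parity 0, sent rp 0 → ok
Recompute each column's even parity and compare to cp:
  c0: data parity 0, sent cp 0 → ok
  c1: data parity 1, sent cp 1 → ok
  c2: data parity 0, sent cp 0 → ok
  c3: data parity 0, sent cp 0 → ok
  c4: data parity 0, sent cp 1 → mismatch
Exactly one row (r1) and one column (c4) fail → the flipped bit is at their intersection.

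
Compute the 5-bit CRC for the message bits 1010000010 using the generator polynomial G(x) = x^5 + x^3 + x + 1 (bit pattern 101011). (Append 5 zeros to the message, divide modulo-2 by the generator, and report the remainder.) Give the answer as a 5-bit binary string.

Append 5 zeros: 101000001000000. Divide by 101011 (XOR where the leading bit is 1):
  pos 0: 101000 XOR 101011 = 000011
  pos 4: 110010 XOR 101011 = 011001
  pos 5: 110010 XOR 101011 = 011001
  pos 6: 110010 XOR 101011 = 011001
  pos 7: 110010 XOR 101011 = 011001
  pos 8: 110010 XOR 101011 = 011001
  pos 9: 110010 XOR 101011 = 011001
Remainder (last 5 bits) = 11001. This is the CRC / FCS.

11001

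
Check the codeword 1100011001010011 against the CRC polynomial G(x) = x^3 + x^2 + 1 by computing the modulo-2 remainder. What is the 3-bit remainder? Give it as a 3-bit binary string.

000

Modulo-2 division of 1100011001010011 by 1101:
  pos 0: 1100 XOR 1101 = 0001
  pos 3: 1011 XOR 1101 = 0110
  pos 4: 1100 XOR 1101 = 0001
  pos 7: 1010 XOR 1101 = 0111
  pos 8: 1111 XOR 1101 = 0010
  pos 10: 1000 XOR 1101 = 0101
  pos 11: 1011 XOR 1101 = 0110
  pos 12: 1101 XOR 1101 = 0000
Remainder = 000 (zero — the frame passes the CRC check).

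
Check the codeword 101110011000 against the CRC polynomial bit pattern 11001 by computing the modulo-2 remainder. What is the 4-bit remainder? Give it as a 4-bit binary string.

Modulo-2 division of 101110011000 by 11001:
  pos 0: 10111 XOR 11001 = 01110
  pos 1: 11100 XOR 11001 = 00101
  pos 3: 10101 XOR 11001 = 01100
  pos 4: 11001 XOR 11001 = 00000
Remainder = 0000 (zero — the frame passes the CRC check).

0000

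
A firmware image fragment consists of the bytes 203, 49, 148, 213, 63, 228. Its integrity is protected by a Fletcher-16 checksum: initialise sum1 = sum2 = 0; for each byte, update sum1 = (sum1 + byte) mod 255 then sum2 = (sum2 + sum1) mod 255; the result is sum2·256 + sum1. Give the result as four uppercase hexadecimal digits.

F38B

Running sums (mod 255):
  after byte 0 (203): sum1=203, sum2=203
  after byte 1 (49): sum1=252, sum2=200
  after byte 2 (148): sum1=145, sum2=90
  after byte 3 (213): sum1=103, sum2=193
  after byte 4 (63): sum1=166, sum2=104
  after byte 5 (228): sum1=139, sum2=243
Checksum = sum2·256 + sum1 = 243·256 + 139 = 62347 = 0xF38B.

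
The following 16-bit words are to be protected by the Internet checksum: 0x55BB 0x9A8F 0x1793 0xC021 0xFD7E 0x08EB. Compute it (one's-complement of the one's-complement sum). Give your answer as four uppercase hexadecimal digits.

3196

One's-complement addition (fold any carry out of bit 15 back into bit 0):
  0x55BB + 0x9A8F = 0x0F04A
  0xF04A + 0x1793 = 0x107DD → wrap carry → 0x07DE
  0x07DE + 0xC021 = 0x0C7FF
  0xC7FF + 0xFD7E = 0x1C57D → wrap carry → 0xC57E
  0xC57E + 0x08EB = 0x0CE69
One's-complement sum = 0xCE69.
Checksum = ~0xCE69 & 0xFFFF = 0x3196.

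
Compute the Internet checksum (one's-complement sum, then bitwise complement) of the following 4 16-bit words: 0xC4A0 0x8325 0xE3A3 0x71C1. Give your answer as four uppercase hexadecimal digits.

One's-complement addition (fold any carry out of bit 15 back into bit 0):
  0xC4A0 + 0x8325 = 0x147C5 → wrap carry → 0x47C6
  0x47C6 + 0xE3A3 = 0x12B69 → wrap carry → 0x2B6A
  0x2B6A + 0x71C1 = 0x09D2B
One's-complement sum = 0x9D2B.
Checksum = ~0x9D2B & 0xFFFF = 0x62D4.

62D4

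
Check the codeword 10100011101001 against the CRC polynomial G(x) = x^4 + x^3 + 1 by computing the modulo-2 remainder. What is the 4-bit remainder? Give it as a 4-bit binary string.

0001

Modulo-2 division of 10100011101001 by 11001:
  pos 0: 10100 XOR 11001 = 01101
  pos 1: 11010 XOR 11001 = 00011
  pos 4: 11111 XOR 11001 = 00110
  pos 6: 11001 XOR 11001 = 00000
Remainder = 0001 (nonzero — an error is detected).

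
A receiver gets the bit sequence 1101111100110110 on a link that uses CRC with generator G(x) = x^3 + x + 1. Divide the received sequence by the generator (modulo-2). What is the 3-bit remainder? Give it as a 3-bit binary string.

Modulo-2 division of 1101111100110110 by 1011:
  pos 0: 1101 XOR 1011 = 0110
  pos 1: 1101 XOR 1011 = 0110
  pos 2: 1101 XOR 1011 = 0110
  pos 3: 1101 XOR 1011 = 0110
  pos 4: 1101 XOR 1011 = 0110
  pos 5: 1100 XOR 1011 = 0111
  pos 6: 1110 XOR 1011 = 0101
  pos 7: 1011 XOR 1011 = 0000
  pos 11: 1011 XOR 1011 = 0000
Remainder = 000 (zero — the frame passes the CRC check).

000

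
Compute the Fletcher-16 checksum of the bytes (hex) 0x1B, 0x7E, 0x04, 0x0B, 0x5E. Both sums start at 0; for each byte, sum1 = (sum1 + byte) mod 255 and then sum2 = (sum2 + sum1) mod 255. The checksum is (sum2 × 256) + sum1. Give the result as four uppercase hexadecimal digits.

Running sums (mod 255):
  after byte 0 (0x1B): sum1=27, sum2=27
  after byte 1 (0x7E): sum1=153, sum2=180
  after byte 2 (0x04): sum1=157, sum2=82
  after byte 3 (0x0B): sum1=168, sum2=250
  after byte 4 (0x5E): sum1=7, sum2=2
Checksum = sum2·256 + sum1 = 2·256 + 7 = 519 = 0x0207.

0207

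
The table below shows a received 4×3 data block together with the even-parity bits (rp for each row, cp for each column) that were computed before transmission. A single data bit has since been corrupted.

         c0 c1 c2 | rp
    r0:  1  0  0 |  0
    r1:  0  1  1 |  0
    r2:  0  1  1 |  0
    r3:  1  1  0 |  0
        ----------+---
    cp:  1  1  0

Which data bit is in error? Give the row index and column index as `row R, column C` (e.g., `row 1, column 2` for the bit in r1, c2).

row 0, column 0

Recompute each row's even parity and compare to rp:
  r0: data parity 1, sent rp 0 → mismatch
  r1: data parity 0, sent rp 0 → ok
  r2: data parity 0, sent rp 0 → ok
  r3: data parity 0, sent rp 0 → ok
Recompute each column's even parity and compare to cp:
  c0: data parity 0, sent cp 1 → mismatch
  c1: data parity 1, sent cp 1 → ok
  c2: data parity 0, sent cp 0 → ok
Exactly one row (r0) and one column (c0) fail → the flipped bit is at their intersection.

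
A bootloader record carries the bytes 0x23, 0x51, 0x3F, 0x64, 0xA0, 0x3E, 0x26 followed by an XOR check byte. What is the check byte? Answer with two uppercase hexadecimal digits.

91

XOR the bytes together:
  start with 0x23
  0x23 ⊕ 0x51 = 0x72
  0x72 ⊕ 0x3F = 0x4D
  0x4D ⊕ 0x64 = 0x29
  0x29 ⊕ 0xA0 = 0x89
  0x89 ⊕ 0x3E = 0xB7
  0xB7 ⊕ 0x26 = 0x91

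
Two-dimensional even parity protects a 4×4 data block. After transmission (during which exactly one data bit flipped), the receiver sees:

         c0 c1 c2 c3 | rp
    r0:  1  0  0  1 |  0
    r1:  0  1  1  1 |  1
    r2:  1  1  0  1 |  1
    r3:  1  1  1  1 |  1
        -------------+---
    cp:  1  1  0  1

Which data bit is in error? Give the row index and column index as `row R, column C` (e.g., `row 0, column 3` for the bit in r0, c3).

Recompute each row's even parity and compare to rp:
  r0: data parity 0, sent rp 0 → ok
  r1: data parity 1, sent rp 1 → ok
  r2: data parity 1, sent rp 1 → ok
  r3: data parity 0, sent rp 1 → mismatch
Recompute each column's even parity and compare to cp:
  c0: data parity 1, sent cp 1 → ok
  c1: data parity 1, sent cp 1 → ok
  c2: data parity 0, sent cp 0 → ok
  c3: data parity 0, sent cp 1 → mismatch
Exactly one row (r3) and one column (c3) fail → the flipped bit is at their intersection.

row 3, column 3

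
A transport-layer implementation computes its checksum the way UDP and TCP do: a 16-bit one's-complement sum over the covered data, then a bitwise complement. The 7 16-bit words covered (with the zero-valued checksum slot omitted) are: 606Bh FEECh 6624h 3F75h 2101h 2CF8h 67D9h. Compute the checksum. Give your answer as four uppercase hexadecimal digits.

One's-complement addition (fold any carry out of bit 15 back into bit 0):
  0x606B + 0xFEEC = 0x15F57 → wrap carry → 0x5F58
  0x5F58 + 0x6624 = 0x0C57C
  0xC57C + 0x3F75 = 0x104F1 → wrap carry → 0x04F2
  0x04F2 + 0x2101 = 0x025F3
  0x25F3 + 0x2CF8 = 0x052EB
  0x52EB + 0x67D9 = 0x0BAC4
One's-complement sum = 0xBAC4.
Checksum = ~0xBAC4 & 0xFFFF = 0x453B.

453B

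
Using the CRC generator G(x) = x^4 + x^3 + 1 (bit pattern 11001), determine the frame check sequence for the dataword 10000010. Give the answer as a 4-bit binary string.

Append 4 zeros: 100000100000. Divide by 11001 (XOR where the leading bit is 1):
  pos 0: 10000 XOR 11001 = 01001
  pos 1: 10010 XOR 11001 = 01011
  pos 2: 10111 XOR 11001 = 01110
  pos 3: 11100 XOR 11001 = 00101
  pos 5: 10100 XOR 11001 = 01101
  pos 6: 11010 XOR 11001 = 00011
Remainder (last 4 bits) = 0110. This is the CRC / FCS.

0110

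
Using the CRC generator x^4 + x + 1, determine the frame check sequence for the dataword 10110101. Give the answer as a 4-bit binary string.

Append 4 zeros: 101101010000. Divide by 10011 (XOR where the leading bit is 1):
  pos 0: 10110 XOR 10011 = 00101
  pos 2: 10110 XOR 10011 = 00101
  pos 4: 10110 XOR 10011 = 00101
  pos 6: 10100 XOR 10011 = 00111
Remainder (last 4 bits) = 1110. This is the CRC / FCS.

1110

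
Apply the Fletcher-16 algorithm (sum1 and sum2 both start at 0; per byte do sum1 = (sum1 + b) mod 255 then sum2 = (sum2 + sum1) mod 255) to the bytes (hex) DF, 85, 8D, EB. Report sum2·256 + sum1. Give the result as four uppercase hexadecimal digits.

17DE

Running sums (mod 255):
  after byte 0 (DF): sum1=223, sum2=223
  after byte 1 (85): sum1=101, sum2=69
  after byte 2 (8D): sum1=242, sum2=56
  after byte 3 (EB): sum1=222, sum2=23
Checksum = sum2·256 + sum1 = 23·256 + 222 = 6110 = 0x17DE.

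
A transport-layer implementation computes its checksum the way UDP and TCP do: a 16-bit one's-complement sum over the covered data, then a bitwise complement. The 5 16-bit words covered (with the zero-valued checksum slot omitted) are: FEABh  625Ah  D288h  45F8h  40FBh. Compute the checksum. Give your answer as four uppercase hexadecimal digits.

One's-complement addition (fold any carry out of bit 15 back into bit 0):
  0xFEAB + 0x625A = 0x16105 → wrap carry → 0x6106
  0x6106 + 0xD288 = 0x1338E → wrap carry → 0x338F
  0x338F + 0x45F8 = 0x07987
  0x7987 + 0x40FB = 0x0BA82
One's-complement sum = 0xBA82.
Checksum = ~0xBA82 & 0xFFFF = 0x457D.

457D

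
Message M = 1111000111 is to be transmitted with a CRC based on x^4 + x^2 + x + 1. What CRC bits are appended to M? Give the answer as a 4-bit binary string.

1000

Append 4 zeros: 11110001110000. Divide by 10111 (XOR where the leading bit is 1):
  pos 0: 11110 XOR 10111 = 01001
  pos 1: 10010 XOR 10111 = 00101
  pos 3: 10101 XOR 10111 = 00010
  pos 6: 10110 XOR 10111 = 00001
Remainder (last 4 bits) = 1000. This is the CRC / FCS.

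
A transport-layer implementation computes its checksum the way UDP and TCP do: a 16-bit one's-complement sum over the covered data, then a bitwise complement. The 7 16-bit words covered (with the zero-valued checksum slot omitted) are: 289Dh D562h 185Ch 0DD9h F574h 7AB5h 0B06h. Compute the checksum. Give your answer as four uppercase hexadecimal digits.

609A

One's-complement addition (fold any carry out of bit 15 back into bit 0):
  0x289D + 0xD562 = 0x0FDFF
  0xFDFF + 0x185C = 0x1165B → wrap carry → 0x165C
  0x165C + 0x0DD9 = 0x02435
  0x2435 + 0xF574 = 0x119A9 → wrap carry → 0x19AA
  0x19AA + 0x7AB5 = 0x0945F
  0x945F + 0x0B06 = 0x09F65
One's-complement sum = 0x9F65.
Checksum = ~0x9F65 & 0xFFFF = 0x609A.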